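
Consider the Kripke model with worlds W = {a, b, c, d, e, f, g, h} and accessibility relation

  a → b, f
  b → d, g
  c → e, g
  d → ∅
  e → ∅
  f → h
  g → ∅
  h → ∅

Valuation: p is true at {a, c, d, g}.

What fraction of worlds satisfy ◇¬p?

3/8

a: successors {b, f}; ¬p there: b:T, f:T. ✓
b: successors {d, g}; ¬p there: d:F, g:F. ✗
c: successors {e, g}; ¬p there: e:T, g:F. ✓
d: no successors, so ◇¬p fails. ✗
e: no successors, so ◇¬p fails. ✗
f: successors {h}; ¬p there: h:T. ✓
g: no successors, so ◇¬p fails. ✗
h: no successors, so ◇¬p fails. ✗
That's 3 of 8 worlds, so 3/8.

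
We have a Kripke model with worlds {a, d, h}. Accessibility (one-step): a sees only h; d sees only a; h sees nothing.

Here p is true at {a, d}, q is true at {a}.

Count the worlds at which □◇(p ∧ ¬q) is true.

a: successors {h}; ◇(p ∧ ¬q) there: h:F. ✗
d: successors {a}; ◇(p ∧ ¬q) there: a:F. ✗
h: no successors, so □◇(p ∧ ¬q) holds vacuously. ✓
Satisfying worlds: {h}.

1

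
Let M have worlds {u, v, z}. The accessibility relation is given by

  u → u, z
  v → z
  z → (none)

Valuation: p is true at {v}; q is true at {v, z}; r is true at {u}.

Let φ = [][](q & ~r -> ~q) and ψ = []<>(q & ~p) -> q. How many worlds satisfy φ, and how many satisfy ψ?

For [][](q & ~r -> ~q):
u: successors {u, z}; [](q & ~r -> ~q) there: u:F, z:T. ✗
v: successors {z}; [](q & ~r -> ~q) there: z:T. ✓
z: no successors, so [][](q & ~r -> ~q) holds vacuously. ✓
— 2 worlds.
For []<>(q & ~p) -> q:
u: []<>(q & ~p) is F, q is F. ✓
v: []<>(q & ~p) is F, q is T. ✓
z: []<>(q & ~p) is T, q is T. ✓
— 3 worlds.

2 and 3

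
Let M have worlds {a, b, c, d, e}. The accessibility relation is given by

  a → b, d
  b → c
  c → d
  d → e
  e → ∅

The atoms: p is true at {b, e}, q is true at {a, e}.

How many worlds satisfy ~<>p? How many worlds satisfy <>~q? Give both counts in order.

3 and 3

For ~<>p:
a: <>p is T. ✗
b: <>p is F. ✓
c: <>p is F. ✓
d: <>p is T. ✗
e: <>p is F. ✓
— 3 worlds.
For <>~q:
a: successors {b, d}; ~q there: b:T, d:T. ✓
b: successors {c}; ~q there: c:T. ✓
c: successors {d}; ~q there: d:T. ✓
d: successors {e}; ~q there: e:F. ✗
e: no successors, so <>~q fails. ✗
— 3 worlds.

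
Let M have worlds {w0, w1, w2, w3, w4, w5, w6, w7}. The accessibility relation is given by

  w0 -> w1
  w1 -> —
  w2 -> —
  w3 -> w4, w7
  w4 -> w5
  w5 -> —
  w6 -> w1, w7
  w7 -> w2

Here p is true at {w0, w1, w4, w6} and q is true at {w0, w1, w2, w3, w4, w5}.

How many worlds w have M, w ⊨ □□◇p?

6

w0: successors {w1}; □◇p there: w1:T. ✓
w1: no successors, so □□◇p holds vacuously. ✓
w2: no successors, so □□◇p holds vacuously. ✓
w3: successors {w4, w7}; □◇p there: w4:F, w7:F. ✗
w4: successors {w5}; □◇p there: w5:T. ✓
w5: no successors, so □□◇p holds vacuously. ✓
w6: successors {w1, w7}; □◇p there: w1:T, w7:F. ✗
w7: successors {w2}; □◇p there: w2:T. ✓
Satisfying worlds: {w0, w1, w2, w4, w5, w7}.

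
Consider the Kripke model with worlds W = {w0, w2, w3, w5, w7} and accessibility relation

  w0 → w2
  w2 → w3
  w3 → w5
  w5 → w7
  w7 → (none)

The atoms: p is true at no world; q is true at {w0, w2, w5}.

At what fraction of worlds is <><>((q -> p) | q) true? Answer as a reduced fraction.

w0: successors {w2}; <>((q -> p) | q) there: w2:T. ✓
w2: successors {w3}; <>((q -> p) | q) there: w3:T. ✓
w3: successors {w5}; <>((q -> p) | q) there: w5:T. ✓
w5: successors {w7}; <>((q -> p) | q) there: w7:F. ✗
w7: no successors, so <><>((q -> p) | q) fails. ✗
That's 3 of 5 worlds, so 3/5.

3/5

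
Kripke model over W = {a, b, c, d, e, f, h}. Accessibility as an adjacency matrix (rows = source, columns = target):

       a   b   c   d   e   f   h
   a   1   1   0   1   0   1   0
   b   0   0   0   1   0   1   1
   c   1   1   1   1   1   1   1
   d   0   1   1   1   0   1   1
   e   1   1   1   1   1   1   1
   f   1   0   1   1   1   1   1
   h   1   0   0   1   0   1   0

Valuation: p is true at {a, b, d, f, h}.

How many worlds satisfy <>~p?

a: successors {a, b, d, f}; ~p there: a:F, b:F, d:F, f:F. ✗
b: successors {d, f, h}; ~p there: d:F, f:F, h:F. ✗
c: successors {a, b, c, d, e, f, h}; ~p there: a:F, b:F, c:T, d:F, e:T, f:F, h:F. ✓
d: successors {b, c, d, f, h}; ~p there: b:F, c:T, d:F, f:F, h:F. ✓
e: successors {a, b, c, d, e, f, h}; ~p there: a:F, b:F, c:T, d:F, e:T, f:F, h:F. ✓
f: successors {a, c, d, e, f, h}; ~p there: a:F, c:T, d:F, e:T, f:F, h:F. ✓
h: successors {a, d, f}; ~p there: a:F, d:F, f:F. ✗
Satisfying worlds: {c, d, e, f}.

4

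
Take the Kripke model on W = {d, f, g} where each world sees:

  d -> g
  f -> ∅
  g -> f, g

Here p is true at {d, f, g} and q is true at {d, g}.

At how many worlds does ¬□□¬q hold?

2

d: □□¬q is F. ✓
f: □□¬q is T. ✗
g: □□¬q is F. ✓
Satisfying worlds: {d, g}.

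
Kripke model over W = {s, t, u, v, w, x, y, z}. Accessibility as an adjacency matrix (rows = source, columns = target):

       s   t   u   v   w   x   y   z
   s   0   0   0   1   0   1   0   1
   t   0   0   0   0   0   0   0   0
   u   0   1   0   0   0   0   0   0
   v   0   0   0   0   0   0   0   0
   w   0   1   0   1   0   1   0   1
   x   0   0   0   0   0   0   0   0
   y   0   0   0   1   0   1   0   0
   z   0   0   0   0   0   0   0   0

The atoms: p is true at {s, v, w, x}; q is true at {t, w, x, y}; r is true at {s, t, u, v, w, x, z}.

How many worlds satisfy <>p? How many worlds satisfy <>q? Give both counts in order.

3 and 4

For <>p:
s: successors {v, x, z}; p there: v:T, x:T, z:F. ✓
t: no successors, so <>p fails. ✗
u: successors {t}; p there: t:F. ✗
v: no successors, so <>p fails. ✗
w: successors {t, v, x, z}; p there: t:F, v:T, x:T, z:F. ✓
x: no successors, so <>p fails. ✗
y: successors {v, x}; p there: v:T, x:T. ✓
z: no successors, so <>p fails. ✗
— 3 worlds.
For <>q:
s: successors {v, x, z}; q there: v:F, x:T, z:F. ✓
t: no successors, so <>q fails. ✗
u: successors {t}; q there: t:T. ✓
v: no successors, so <>q fails. ✗
w: successors {t, v, x, z}; q there: t:T, v:F, x:T, z:F. ✓
x: no successors, so <>q fails. ✗
y: successors {v, x}; q there: v:F, x:T. ✓
z: no successors, so <>q fails. ✗
— 4 worlds.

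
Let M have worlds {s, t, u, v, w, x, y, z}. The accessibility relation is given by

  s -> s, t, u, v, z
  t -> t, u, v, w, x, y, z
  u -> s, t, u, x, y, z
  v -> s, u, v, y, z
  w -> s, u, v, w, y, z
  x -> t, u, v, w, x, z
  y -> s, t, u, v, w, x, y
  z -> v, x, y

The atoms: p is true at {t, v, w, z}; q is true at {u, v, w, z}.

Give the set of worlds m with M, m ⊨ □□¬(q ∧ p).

s: successors {s, t, u, v, z}; □¬(q ∧ p) there: s:F, t:F, u:F, v:F, z:F. ✗
t: successors {t, u, v, w, x, y, z}; □¬(q ∧ p) there: t:F, u:F, v:F, w:F, x:F, y:F, z:F. ✗
u: successors {s, t, u, x, y, z}; □¬(q ∧ p) there: s:F, t:F, u:F, x:F, y:F, z:F. ✗
v: successors {s, u, v, y, z}; □¬(q ∧ p) there: s:F, u:F, v:F, y:F, z:F. ✗
w: successors {s, u, v, w, y, z}; □¬(q ∧ p) there: s:F, u:F, v:F, w:F, y:F, z:F. ✗
x: successors {t, u, v, w, x, z}; □¬(q ∧ p) there: t:F, u:F, v:F, w:F, x:F, z:F. ✗
y: successors {s, t, u, v, w, x, y}; □¬(q ∧ p) there: s:F, t:F, u:F, v:F, w:F, x:F, y:F. ✗
z: successors {v, x, y}; □¬(q ∧ p) there: v:F, x:F, y:F. ✗

∅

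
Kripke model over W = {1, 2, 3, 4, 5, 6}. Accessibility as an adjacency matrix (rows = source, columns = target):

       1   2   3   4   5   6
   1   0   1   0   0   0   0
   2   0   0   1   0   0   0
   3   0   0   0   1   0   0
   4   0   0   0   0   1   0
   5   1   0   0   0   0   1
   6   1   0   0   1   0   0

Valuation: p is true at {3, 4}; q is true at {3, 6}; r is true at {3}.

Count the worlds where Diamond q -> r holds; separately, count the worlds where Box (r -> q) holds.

For Diamond q -> r:
1: Diamond q is F, r is F. ✓
2: Diamond q is T, r is F. ✗
3: Diamond q is F, r is T. ✓
4: Diamond q is F, r is F. ✓
5: Diamond q is T, r is F. ✗
6: Diamond q is F, r is F. ✓
— 4 worlds.
For Box (r -> q):
1: successors {2}; r -> q there: 2:T. ✓
2: successors {3}; r -> q there: 3:T. ✓
3: successors {4}; r -> q there: 4:T. ✓
4: successors {5}; r -> q there: 5:T. ✓
5: successors {1, 6}; r -> q there: 1:T, 6:T. ✓
6: successors {1, 4}; r -> q there: 1:T, 4:T. ✓
— 6 worlds.

4 and 6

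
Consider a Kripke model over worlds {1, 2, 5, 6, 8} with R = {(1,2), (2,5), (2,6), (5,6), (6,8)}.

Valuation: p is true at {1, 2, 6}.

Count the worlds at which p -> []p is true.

3

1: p is T, []p is T. ✓
2: p is T, []p is F. ✗
5: p is F, []p is T. ✓
6: p is T, []p is F. ✗
8: p is F, []p is T. ✓
Satisfying worlds: {1, 5, 8}.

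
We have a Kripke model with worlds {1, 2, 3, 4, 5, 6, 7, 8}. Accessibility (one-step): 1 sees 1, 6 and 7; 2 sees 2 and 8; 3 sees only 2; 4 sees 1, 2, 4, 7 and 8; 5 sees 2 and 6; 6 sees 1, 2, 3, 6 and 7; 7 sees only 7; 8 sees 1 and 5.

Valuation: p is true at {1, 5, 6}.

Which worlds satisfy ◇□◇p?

{2, 4}

1: successors {1, 6, 7}; □◇p there: 1:F, 6:F, 7:F. ✗
2: successors {2, 8}; □◇p there: 2:F, 8:T. ✓
3: successors {2}; □◇p there: 2:F. ✗
4: successors {1, 2, 4, 7, 8}; □◇p there: 1:F, 2:F, 4:F, 7:F, 8:T. ✓
5: successors {2, 6}; □◇p there: 2:F, 6:F. ✗
6: successors {1, 2, 3, 6, 7}; □◇p there: 1:F, 2:F, 3:F, 6:F, 7:F. ✗
7: successors {7}; □◇p there: 7:F. ✗
8: successors {1, 5}; □◇p there: 1:F, 5:F. ✗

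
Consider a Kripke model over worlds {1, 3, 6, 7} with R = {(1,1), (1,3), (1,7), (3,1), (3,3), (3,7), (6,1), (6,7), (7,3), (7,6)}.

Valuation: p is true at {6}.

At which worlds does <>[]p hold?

∅

1: successors {1, 3, 7}; []p there: 1:F, 3:F, 7:F. ✗
3: successors {1, 3, 7}; []p there: 1:F, 3:F, 7:F. ✗
6: successors {1, 7}; []p there: 1:F, 7:F. ✗
7: successors {3, 6}; []p there: 3:F, 6:F. ✗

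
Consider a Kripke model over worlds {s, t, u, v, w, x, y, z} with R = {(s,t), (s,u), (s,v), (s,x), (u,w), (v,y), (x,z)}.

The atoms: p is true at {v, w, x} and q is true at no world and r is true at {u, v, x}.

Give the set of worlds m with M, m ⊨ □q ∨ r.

s: □q is F, r is F. ✗
t: □q is T, r is F. ✓
u: □q is F, r is T. ✓
v: □q is F, r is T. ✓
w: □q is T, r is F. ✓
x: □q is F, r is T. ✓
y: □q is T, r is F. ✓
z: □q is T, r is F. ✓

{t, u, v, w, x, y, z}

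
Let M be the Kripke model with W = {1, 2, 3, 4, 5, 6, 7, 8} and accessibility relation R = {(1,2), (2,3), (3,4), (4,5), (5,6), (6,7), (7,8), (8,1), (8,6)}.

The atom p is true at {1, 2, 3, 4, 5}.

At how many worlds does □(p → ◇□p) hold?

1: successors {2}; p → ◇□p there: 2:T. ✓
2: successors {3}; p → ◇□p there: 3:T. ✓
3: successors {4}; p → ◇□p there: 4:F. ✗
4: successors {5}; p → ◇□p there: 5:F. ✗
5: successors {6}; p → ◇□p there: 6:T. ✓
6: successors {7}; p → ◇□p there: 7:T. ✓
7: successors {8}; p → ◇□p there: 8:T. ✓
8: successors {1, 6}; p → ◇□p there: 1:T, 6:T. ✓
Satisfying worlds: {1, 2, 5, 6, 7, 8}.

6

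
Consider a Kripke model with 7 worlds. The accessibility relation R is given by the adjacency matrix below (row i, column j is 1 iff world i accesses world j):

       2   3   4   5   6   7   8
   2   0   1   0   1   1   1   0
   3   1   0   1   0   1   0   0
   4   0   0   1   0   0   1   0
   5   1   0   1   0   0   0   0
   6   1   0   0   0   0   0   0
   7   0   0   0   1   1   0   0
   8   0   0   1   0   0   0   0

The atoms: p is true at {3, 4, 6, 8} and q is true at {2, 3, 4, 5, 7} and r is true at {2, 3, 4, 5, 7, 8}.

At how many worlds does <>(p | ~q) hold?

2: successors {3, 5, 6, 7}; p | ~q there: 3:T, 5:F, 6:T, 7:F. ✓
3: successors {2, 4, 6}; p | ~q there: 2:F, 4:T, 6:T. ✓
4: successors {4, 7}; p | ~q there: 4:T, 7:F. ✓
5: successors {2, 4}; p | ~q there: 2:F, 4:T. ✓
6: successors {2}; p | ~q there: 2:F. ✗
7: successors {5, 6}; p | ~q there: 5:F, 6:T. ✓
8: successors {4}; p | ~q there: 4:T. ✓
Satisfying worlds: {2, 3, 4, 5, 7, 8}.

6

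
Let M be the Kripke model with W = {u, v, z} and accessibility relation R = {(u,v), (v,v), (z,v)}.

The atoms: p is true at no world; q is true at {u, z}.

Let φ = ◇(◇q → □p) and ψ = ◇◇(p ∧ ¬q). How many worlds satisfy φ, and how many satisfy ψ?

3 and 0

For ◇(◇q → □p):
u: successors {v}; ◇q → □p there: v:T. ✓
v: successors {v}; ◇q → □p there: v:T. ✓
z: successors {v}; ◇q → □p there: v:T. ✓
— 3 worlds.
For ◇◇(p ∧ ¬q):
u: successors {v}; ◇(p ∧ ¬q) there: v:F. ✗
v: successors {v}; ◇(p ∧ ¬q) there: v:F. ✗
z: successors {v}; ◇(p ∧ ¬q) there: v:F. ✗
— 0 worlds.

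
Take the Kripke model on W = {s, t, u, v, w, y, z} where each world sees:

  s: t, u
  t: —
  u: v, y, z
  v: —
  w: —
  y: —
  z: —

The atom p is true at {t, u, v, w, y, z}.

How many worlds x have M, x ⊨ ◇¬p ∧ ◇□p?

0

s: ◇¬p is F, ◇□p is T. ✗
t: ◇¬p is F, ◇□p is F. ✗
u: ◇¬p is F, ◇□p is T. ✗
v: ◇¬p is F, ◇□p is F. ✗
w: ◇¬p is F, ◇□p is F. ✗
y: ◇¬p is F, ◇□p is F. ✗
z: ◇¬p is F, ◇□p is F. ✗
Satisfying worlds: ∅.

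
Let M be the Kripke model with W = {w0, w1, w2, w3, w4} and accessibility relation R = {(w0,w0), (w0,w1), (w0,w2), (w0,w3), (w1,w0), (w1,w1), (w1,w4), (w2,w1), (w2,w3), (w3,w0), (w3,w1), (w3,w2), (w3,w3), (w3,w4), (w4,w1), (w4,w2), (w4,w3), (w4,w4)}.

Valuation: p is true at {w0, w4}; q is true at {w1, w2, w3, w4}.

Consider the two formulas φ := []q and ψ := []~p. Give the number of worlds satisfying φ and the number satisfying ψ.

For []q:
w0: successors {w0, w1, w2, w3}; q there: w0:F, w1:T, w2:T, w3:T. ✗
w1: successors {w0, w1, w4}; q there: w0:F, w1:T, w4:T. ✗
w2: successors {w1, w3}; q there: w1:T, w3:T. ✓
w3: successors {w0, w1, w2, w3, w4}; q there: w0:F, w1:T, w2:T, w3:T, w4:T. ✗
w4: successors {w1, w2, w3, w4}; q there: w1:T, w2:T, w3:T, w4:T. ✓
— 2 worlds.
For []~p:
w0: successors {w0, w1, w2, w3}; ~p there: w0:F, w1:T, w2:T, w3:T. ✗
w1: successors {w0, w1, w4}; ~p there: w0:F, w1:T, w4:F. ✗
w2: successors {w1, w3}; ~p there: w1:T, w3:T. ✓
w3: successors {w0, w1, w2, w3, w4}; ~p there: w0:F, w1:T, w2:T, w3:T, w4:F. ✗
w4: successors {w1, w2, w3, w4}; ~p there: w1:T, w2:T, w3:T, w4:F. ✗
— 1 world.

2 and 1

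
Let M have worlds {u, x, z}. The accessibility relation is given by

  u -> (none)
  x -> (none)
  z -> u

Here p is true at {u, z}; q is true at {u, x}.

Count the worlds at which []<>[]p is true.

2

u: no successors, so []<>[]p holds vacuously. ✓
x: no successors, so []<>[]p holds vacuously. ✓
z: successors {u}; <>[]p there: u:F. ✗
Satisfying worlds: {u, x}.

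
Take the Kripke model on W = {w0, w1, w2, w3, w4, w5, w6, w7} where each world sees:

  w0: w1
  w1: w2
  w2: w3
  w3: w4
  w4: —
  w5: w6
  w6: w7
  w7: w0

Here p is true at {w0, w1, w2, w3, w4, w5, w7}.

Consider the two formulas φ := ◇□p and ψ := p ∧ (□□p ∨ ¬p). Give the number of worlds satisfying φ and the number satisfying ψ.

7 and 7

For ◇□p:
w0: successors {w1}; □p there: w1:T. ✓
w1: successors {w2}; □p there: w2:T. ✓
w2: successors {w3}; □p there: w3:T. ✓
w3: successors {w4}; □p there: w4:T. ✓
w4: no successors, so ◇□p fails. ✗
w5: successors {w6}; □p there: w6:T. ✓
w6: successors {w7}; □p there: w7:T. ✓
w7: successors {w0}; □p there: w0:T. ✓
— 7 worlds.
For p ∧ (□□p ∨ ¬p):
w0: p is T, □□p ∨ ¬p is T. ✓
w1: p is T, □□p ∨ ¬p is T. ✓
w2: p is T, □□p ∨ ¬p is T. ✓
w3: p is T, □□p ∨ ¬p is T. ✓
w4: p is T, □□p ∨ ¬p is T. ✓
w5: p is T, □□p ∨ ¬p is T. ✓
w6: p is F, □□p ∨ ¬p is T. ✗
w7: p is T, □□p ∨ ¬p is T. ✓
— 7 worlds.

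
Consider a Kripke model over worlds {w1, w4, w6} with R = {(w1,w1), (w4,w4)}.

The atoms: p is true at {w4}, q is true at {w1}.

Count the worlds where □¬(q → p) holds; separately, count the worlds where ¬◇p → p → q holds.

2 and 3

For □¬(q → p):
w1: successors {w1}; ¬(q → p) there: w1:T. ✓
w4: successors {w4}; ¬(q → p) there: w4:F. ✗
w6: no successors, so □¬(q → p) holds vacuously. ✓
— 2 worlds.
For ¬◇p → p → q:
w1: ¬◇p is T, p → q is T. ✓
w4: ¬◇p is F, p → q is F. ✓
w6: ¬◇p is T, p → q is T. ✓
— 3 worlds.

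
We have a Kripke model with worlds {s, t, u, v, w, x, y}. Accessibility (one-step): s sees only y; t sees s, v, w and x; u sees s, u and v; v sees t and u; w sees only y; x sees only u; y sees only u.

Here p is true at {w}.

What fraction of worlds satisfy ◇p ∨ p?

2/7

s: ◇p is F, p is F. ✗
t: ◇p is T, p is F. ✓
u: ◇p is F, p is F. ✗
v: ◇p is F, p is F. ✗
w: ◇p is F, p is T. ✓
x: ◇p is F, p is F. ✗
y: ◇p is F, p is F. ✗
That's 2 of 7 worlds, so 2/7.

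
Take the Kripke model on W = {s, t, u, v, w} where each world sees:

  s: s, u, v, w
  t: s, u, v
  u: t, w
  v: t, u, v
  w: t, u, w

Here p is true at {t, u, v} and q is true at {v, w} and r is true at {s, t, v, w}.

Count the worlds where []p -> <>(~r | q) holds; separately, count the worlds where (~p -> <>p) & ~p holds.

For []p -> <>(~r | q):
s: []p is F, <>(~r | q) is T. ✓
t: []p is F, <>(~r | q) is T. ✓
u: []p is F, <>(~r | q) is T. ✓
v: []p is T, <>(~r | q) is T. ✓
w: []p is F, <>(~r | q) is T. ✓
— 5 worlds.
For (~p -> <>p) & ~p:
s: ~p -> <>p is T, ~p is T. ✓
t: ~p -> <>p is T, ~p is F. ✗
u: ~p -> <>p is T, ~p is F. ✗
v: ~p -> <>p is T, ~p is F. ✗
w: ~p -> <>p is T, ~p is T. ✓
— 2 worlds.

5 and 2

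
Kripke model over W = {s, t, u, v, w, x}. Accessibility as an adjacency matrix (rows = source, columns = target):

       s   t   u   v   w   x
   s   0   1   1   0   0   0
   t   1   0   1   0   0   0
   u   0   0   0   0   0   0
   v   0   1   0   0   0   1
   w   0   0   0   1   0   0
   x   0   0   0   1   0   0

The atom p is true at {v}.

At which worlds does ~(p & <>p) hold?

{s, t, u, v, w, x}

s: p & <>p is F. ✓
t: p & <>p is F. ✓
u: p & <>p is F. ✓
v: p & <>p is F. ✓
w: p & <>p is F. ✓
x: p & <>p is F. ✓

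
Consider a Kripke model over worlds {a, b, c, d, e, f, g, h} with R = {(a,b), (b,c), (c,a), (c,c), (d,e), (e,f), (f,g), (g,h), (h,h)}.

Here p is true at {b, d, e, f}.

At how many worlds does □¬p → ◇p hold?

a: □¬p is F, ◇p is T. ✓
b: □¬p is T, ◇p is F. ✗
c: □¬p is T, ◇p is F. ✗
d: □¬p is F, ◇p is T. ✓
e: □¬p is F, ◇p is T. ✓
f: □¬p is T, ◇p is F. ✗
g: □¬p is T, ◇p is F. ✗
h: □¬p is T, ◇p is F. ✗
Satisfying worlds: {a, d, e}.

3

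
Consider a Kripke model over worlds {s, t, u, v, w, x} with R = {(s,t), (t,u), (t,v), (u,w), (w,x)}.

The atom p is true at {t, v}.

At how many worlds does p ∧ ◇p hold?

s: p is F, ◇p is T. ✗
t: p is T, ◇p is T. ✓
u: p is F, ◇p is F. ✗
v: p is T, ◇p is F. ✗
w: p is F, ◇p is F. ✗
x: p is F, ◇p is F. ✗
Satisfying worlds: {t}.

1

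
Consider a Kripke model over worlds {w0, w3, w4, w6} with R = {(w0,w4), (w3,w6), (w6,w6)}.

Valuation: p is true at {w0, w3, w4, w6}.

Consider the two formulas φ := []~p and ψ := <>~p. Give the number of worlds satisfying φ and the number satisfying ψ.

For []~p:
w0: successors {w4}; ~p there: w4:F. ✗
w3: successors {w6}; ~p there: w6:F. ✗
w4: no successors, so []~p holds vacuously. ✓
w6: successors {w6}; ~p there: w6:F. ✗
— 1 world.
For <>~p:
w0: successors {w4}; ~p there: w4:F. ✗
w3: successors {w6}; ~p there: w6:F. ✗
w4: no successors, so <>~p fails. ✗
w6: successors {w6}; ~p there: w6:F. ✗
— 0 worlds.

1 and 0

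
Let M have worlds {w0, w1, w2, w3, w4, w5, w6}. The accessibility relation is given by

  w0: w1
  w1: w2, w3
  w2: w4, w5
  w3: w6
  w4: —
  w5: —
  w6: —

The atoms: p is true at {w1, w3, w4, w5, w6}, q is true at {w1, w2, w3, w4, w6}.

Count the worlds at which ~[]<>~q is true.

w0: []<>~q is F. ✓
w1: []<>~q is F. ✓
w2: []<>~q is F. ✓
w3: []<>~q is F. ✓
w4: []<>~q is T. ✗
w5: []<>~q is T. ✗
w6: []<>~q is T. ✗
Satisfying worlds: {w0, w1, w2, w3}.

4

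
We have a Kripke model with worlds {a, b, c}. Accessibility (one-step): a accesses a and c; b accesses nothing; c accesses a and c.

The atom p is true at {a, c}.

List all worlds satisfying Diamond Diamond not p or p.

{a, c}

a: Diamond Diamond not p is F, p is T. ✓
b: Diamond Diamond not p is F, p is F. ✗
c: Diamond Diamond not p is F, p is T. ✓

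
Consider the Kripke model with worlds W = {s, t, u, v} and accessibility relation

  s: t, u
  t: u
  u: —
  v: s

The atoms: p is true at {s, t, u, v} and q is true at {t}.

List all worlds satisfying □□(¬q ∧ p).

{s, t, u}

s: successors {t, u}; □(¬q ∧ p) there: t:T, u:T. ✓
t: successors {u}; □(¬q ∧ p) there: u:T. ✓
u: no successors, so □□(¬q ∧ p) holds vacuously. ✓
v: successors {s}; □(¬q ∧ p) there: s:F. ✗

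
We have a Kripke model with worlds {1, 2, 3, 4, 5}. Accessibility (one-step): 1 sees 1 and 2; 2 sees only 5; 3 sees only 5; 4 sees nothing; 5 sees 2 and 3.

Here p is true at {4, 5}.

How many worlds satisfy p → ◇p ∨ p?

1: p is F, ◇p ∨ p is F. ✓
2: p is F, ◇p ∨ p is T. ✓
3: p is F, ◇p ∨ p is T. ✓
4: p is T, ◇p ∨ p is T. ✓
5: p is T, ◇p ∨ p is T. ✓
Satisfying worlds: {1, 2, 3, 4, 5}.

5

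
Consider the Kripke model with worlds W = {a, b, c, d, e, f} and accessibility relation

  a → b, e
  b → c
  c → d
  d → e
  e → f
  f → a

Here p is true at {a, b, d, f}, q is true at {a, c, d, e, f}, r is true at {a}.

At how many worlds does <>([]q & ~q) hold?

a: successors {b, e}; []q & ~q there: b:T, e:F. ✓
b: successors {c}; []q & ~q there: c:F. ✗
c: successors {d}; []q & ~q there: d:F. ✗
d: successors {e}; []q & ~q there: e:F. ✗
e: successors {f}; []q & ~q there: f:F. ✗
f: successors {a}; []q & ~q there: a:F. ✗
Satisfying worlds: {a}.

1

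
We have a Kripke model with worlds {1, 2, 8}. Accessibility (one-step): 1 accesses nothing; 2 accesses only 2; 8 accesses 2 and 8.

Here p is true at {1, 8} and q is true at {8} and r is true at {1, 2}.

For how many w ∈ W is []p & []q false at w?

2

1: []p is T, []q is T. ✓
2: []p is F, []q is F. ✗
8: []p is F, []q is F. ✗
Satisfying worlds: {1}.
So []p & []q fails at the other 2 worlds.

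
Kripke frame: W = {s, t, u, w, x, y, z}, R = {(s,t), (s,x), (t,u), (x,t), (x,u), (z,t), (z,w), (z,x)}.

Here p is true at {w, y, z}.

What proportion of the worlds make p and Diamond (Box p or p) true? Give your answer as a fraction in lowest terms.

s: p is F, Diamond (Box p or p) is F. ✗
t: p is F, Diamond (Box p or p) is T. ✗
u: p is F, Diamond (Box p or p) is F. ✗
w: p is T, Diamond (Box p or p) is F. ✗
x: p is F, Diamond (Box p or p) is T. ✗
y: p is T, Diamond (Box p or p) is F. ✗
z: p is T, Diamond (Box p or p) is T. ✓
That's 1 of 7 worlds, so 1/7.

1/7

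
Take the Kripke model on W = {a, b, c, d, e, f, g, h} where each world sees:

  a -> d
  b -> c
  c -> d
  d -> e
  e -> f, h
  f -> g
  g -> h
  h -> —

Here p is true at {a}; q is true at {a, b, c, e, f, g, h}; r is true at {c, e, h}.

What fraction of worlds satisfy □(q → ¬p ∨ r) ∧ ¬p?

a: □(q → ¬p ∨ r) is T, ¬p is F. ✗
b: □(q → ¬p ∨ r) is T, ¬p is T. ✓
c: □(q → ¬p ∨ r) is T, ¬p is T. ✓
d: □(q → ¬p ∨ r) is T, ¬p is T. ✓
e: □(q → ¬p ∨ r) is T, ¬p is T. ✓
f: □(q → ¬p ∨ r) is T, ¬p is T. ✓
g: □(q → ¬p ∨ r) is T, ¬p is T. ✓
h: □(q → ¬p ∨ r) is T, ¬p is T. ✓
That's 7 of 8 worlds, so 7/8.

7/8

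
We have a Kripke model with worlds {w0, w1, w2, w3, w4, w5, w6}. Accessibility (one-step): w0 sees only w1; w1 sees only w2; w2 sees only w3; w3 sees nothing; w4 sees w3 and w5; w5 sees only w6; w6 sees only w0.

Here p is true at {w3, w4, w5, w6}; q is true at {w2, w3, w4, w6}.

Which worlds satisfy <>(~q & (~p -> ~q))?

w0: successors {w1}; ~q & (~p -> ~q) there: w1:T. ✓
w1: successors {w2}; ~q & (~p -> ~q) there: w2:F. ✗
w2: successors {w3}; ~q & (~p -> ~q) there: w3:F. ✗
w3: no successors, so <>(~q & (~p -> ~q)) fails. ✗
w4: successors {w3, w5}; ~q & (~p -> ~q) there: w3:F, w5:T. ✓
w5: successors {w6}; ~q & (~p -> ~q) there: w6:F. ✗
w6: successors {w0}; ~q & (~p -> ~q) there: w0:T. ✓

{w0, w4, w6}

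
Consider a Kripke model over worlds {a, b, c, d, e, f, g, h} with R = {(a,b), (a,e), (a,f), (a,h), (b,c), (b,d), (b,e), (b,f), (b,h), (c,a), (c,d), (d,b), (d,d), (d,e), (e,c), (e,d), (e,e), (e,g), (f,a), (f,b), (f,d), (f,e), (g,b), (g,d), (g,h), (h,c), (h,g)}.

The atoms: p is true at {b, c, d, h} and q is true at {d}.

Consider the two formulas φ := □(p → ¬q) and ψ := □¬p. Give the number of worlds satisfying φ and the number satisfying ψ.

For □(p → ¬q):
a: successors {b, e, f, h}; p → ¬q there: b:T, e:T, f:T, h:T. ✓
b: successors {c, d, e, f, h}; p → ¬q there: c:T, d:F, e:T, f:T, h:T. ✗
c: successors {a, d}; p → ¬q there: a:T, d:F. ✗
d: successors {b, d, e}; p → ¬q there: b:T, d:F, e:T. ✗
e: successors {c, d, e, g}; p → ¬q there: c:T, d:F, e:T, g:T. ✗
f: successors {a, b, d, e}; p → ¬q there: a:T, b:T, d:F, e:T. ✗
g: successors {b, d, h}; p → ¬q there: b:T, d:F, h:T. ✗
h: successors {c, g}; p → ¬q there: c:T, g:T. ✓
— 2 worlds.
For □¬p:
a: successors {b, e, f, h}; ¬p there: b:F, e:T, f:T, h:F. ✗
b: successors {c, d, e, f, h}; ¬p there: c:F, d:F, e:T, f:T, h:F. ✗
c: successors {a, d}; ¬p there: a:T, d:F. ✗
d: successors {b, d, e}; ¬p there: b:F, d:F, e:T. ✗
e: successors {c, d, e, g}; ¬p there: c:F, d:F, e:T, g:T. ✗
f: successors {a, b, d, e}; ¬p there: a:T, b:F, d:F, e:T. ✗
g: successors {b, d, h}; ¬p there: b:F, d:F, h:F. ✗
h: successors {c, g}; ¬p there: c:F, g:T. ✗
— 0 worlds.

2 and 0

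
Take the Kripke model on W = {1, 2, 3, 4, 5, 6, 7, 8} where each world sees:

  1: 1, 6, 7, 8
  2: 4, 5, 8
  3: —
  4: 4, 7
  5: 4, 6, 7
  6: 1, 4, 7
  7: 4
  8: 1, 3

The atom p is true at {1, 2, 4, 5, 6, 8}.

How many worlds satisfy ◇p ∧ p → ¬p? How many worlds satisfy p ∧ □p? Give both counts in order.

2 and 1

For ◇p ∧ p → ¬p:
1: ◇p ∧ p is T, ¬p is F. ✗
2: ◇p ∧ p is T, ¬p is F. ✗
3: ◇p ∧ p is F, ¬p is T. ✓
4: ◇p ∧ p is T, ¬p is F. ✗
5: ◇p ∧ p is T, ¬p is F. ✗
6: ◇p ∧ p is T, ¬p is F. ✗
7: ◇p ∧ p is F, ¬p is T. ✓
8: ◇p ∧ p is T, ¬p is F. ✗
— 2 worlds.
For p ∧ □p:
1: p is T, □p is F. ✗
2: p is T, □p is T. ✓
3: p is F, □p is T. ✗
4: p is T, □p is F. ✗
5: p is T, □p is F. ✗
6: p is T, □p is F. ✗
7: p is F, □p is T. ✗
8: p is T, □p is F. ✗
— 1 world.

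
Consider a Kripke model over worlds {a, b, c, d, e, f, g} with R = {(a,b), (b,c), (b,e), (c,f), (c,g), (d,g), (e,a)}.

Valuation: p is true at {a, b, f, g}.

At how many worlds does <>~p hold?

1

a: successors {b}; ~p there: b:F. ✗
b: successors {c, e}; ~p there: c:T, e:T. ✓
c: successors {f, g}; ~p there: f:F, g:F. ✗
d: successors {g}; ~p there: g:F. ✗
e: successors {a}; ~p there: a:F. ✗
f: no successors, so <>~p fails. ✗
g: no successors, so <>~p fails. ✗
Satisfying worlds: {b}.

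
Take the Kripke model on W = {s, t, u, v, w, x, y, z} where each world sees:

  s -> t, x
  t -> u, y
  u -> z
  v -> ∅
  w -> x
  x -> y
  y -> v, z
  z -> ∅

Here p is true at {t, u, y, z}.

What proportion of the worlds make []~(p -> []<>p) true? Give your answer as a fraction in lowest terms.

s: successors {t, x}; ~(p -> []<>p) there: t:F, x:F. ✗
t: successors {u, y}; ~(p -> []<>p) there: u:T, y:T. ✓
u: successors {z}; ~(p -> []<>p) there: z:F. ✗
v: no successors, so []~(p -> []<>p) holds vacuously. ✓
w: successors {x}; ~(p -> []<>p) there: x:F. ✗
x: successors {y}; ~(p -> []<>p) there: y:T. ✓
y: successors {v, z}; ~(p -> []<>p) there: v:F, z:F. ✗
z: no successors, so []~(p -> []<>p) holds vacuously. ✓
That's 4 of 8 worlds, so 4/8 = 1/2.

1/2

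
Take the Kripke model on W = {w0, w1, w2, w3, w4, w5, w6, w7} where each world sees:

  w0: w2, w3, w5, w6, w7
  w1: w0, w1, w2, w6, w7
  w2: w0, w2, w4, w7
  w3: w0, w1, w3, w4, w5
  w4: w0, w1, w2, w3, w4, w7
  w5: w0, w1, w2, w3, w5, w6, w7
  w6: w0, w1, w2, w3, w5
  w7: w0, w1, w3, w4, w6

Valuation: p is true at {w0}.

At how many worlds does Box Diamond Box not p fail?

w0: successors {w2, w3, w5, w6, w7}; Diamond Box not p there: w2:T, w3:T, w5:T, w6:T, w7:T. ✓
w1: successors {w0, w1, w2, w6, w7}; Diamond Box not p there: w0:F, w1:T, w2:T, w6:T, w7:T. ✗
w2: successors {w0, w2, w4, w7}; Diamond Box not p there: w0:F, w2:T, w4:T, w7:T. ✗
w3: successors {w0, w1, w3, w4, w5}; Diamond Box not p there: w0:F, w1:T, w3:T, w4:T, w5:T. ✗
w4: successors {w0, w1, w2, w3, w4, w7}; Diamond Box not p there: w0:F, w1:T, w2:T, w3:T, w4:T, w7:T. ✗
w5: successors {w0, w1, w2, w3, w5, w6, w7}; Diamond Box not p there: w0:F, w1:T, w2:T, w3:T, w5:T, w6:T, w7:T. ✗
w6: successors {w0, w1, w2, w3, w5}; Diamond Box not p there: w0:F, w1:T, w2:T, w3:T, w5:T. ✗
w7: successors {w0, w1, w3, w4, w6}; Diamond Box not p there: w0:F, w1:T, w3:T, w4:T, w6:T. ✗
Satisfying worlds: {w0}.
So Box Diamond Box not p fails at the other 7 worlds.

7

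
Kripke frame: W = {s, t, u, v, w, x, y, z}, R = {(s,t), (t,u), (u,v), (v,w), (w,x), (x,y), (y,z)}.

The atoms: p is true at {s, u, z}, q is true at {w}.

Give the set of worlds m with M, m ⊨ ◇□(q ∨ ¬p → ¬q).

s: successors {t}; □(q ∨ ¬p → ¬q) there: t:T. ✓
t: successors {u}; □(q ∨ ¬p → ¬q) there: u:T. ✓
u: successors {v}; □(q ∨ ¬p → ¬q) there: v:F. ✗
v: successors {w}; □(q ∨ ¬p → ¬q) there: w:T. ✓
w: successors {x}; □(q ∨ ¬p → ¬q) there: x:T. ✓
x: successors {y}; □(q ∨ ¬p → ¬q) there: y:T. ✓
y: successors {z}; □(q ∨ ¬p → ¬q) there: z:T. ✓
z: no successors, so ◇□(q ∨ ¬p → ¬q) fails. ✗

{s, t, v, w, x, y}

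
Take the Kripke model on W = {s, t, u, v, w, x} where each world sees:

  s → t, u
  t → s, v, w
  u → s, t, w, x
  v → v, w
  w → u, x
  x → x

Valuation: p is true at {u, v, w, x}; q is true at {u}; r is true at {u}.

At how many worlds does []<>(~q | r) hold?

s: successors {t, u}; <>(~q | r) there: t:T, u:T. ✓
t: successors {s, v, w}; <>(~q | r) there: s:T, v:T, w:T. ✓
u: successors {s, t, w, x}; <>(~q | r) there: s:T, t:T, w:T, x:T. ✓
v: successors {v, w}; <>(~q | r) there: v:T, w:T. ✓
w: successors {u, x}; <>(~q | r) there: u:T, x:T. ✓
x: successors {x}; <>(~q | r) there: x:T. ✓
Satisfying worlds: {s, t, u, v, w, x}.

6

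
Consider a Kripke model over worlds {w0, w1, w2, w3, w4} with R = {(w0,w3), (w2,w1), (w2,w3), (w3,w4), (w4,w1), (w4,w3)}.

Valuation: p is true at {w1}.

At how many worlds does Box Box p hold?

w0: successors {w3}; Box p there: w3:F. ✗
w1: no successors, so Box Box p holds vacuously. ✓
w2: successors {w1, w3}; Box p there: w1:T, w3:F. ✗
w3: successors {w4}; Box p there: w4:F. ✗
w4: successors {w1, w3}; Box p there: w1:T, w3:F. ✗
Satisfying worlds: {w1}.

1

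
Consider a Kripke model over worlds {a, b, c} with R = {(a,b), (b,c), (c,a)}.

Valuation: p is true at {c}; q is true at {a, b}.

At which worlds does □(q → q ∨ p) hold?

a: successors {b}; q → q ∨ p there: b:T. ✓
b: successors {c}; q → q ∨ p there: c:T. ✓
c: successors {a}; q → q ∨ p there: a:T. ✓

{a, b, c}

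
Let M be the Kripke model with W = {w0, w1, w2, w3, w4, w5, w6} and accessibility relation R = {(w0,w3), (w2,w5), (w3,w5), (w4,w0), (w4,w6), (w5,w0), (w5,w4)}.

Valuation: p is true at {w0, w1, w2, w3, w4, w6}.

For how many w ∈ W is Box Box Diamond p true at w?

w0: successors {w3}; Box Diamond p there: w3:T. ✓
w1: no successors, so Box Box Diamond p holds vacuously. ✓
w2: successors {w5}; Box Diamond p there: w5:T. ✓
w3: successors {w5}; Box Diamond p there: w5:T. ✓
w4: successors {w0, w6}; Box Diamond p there: w0:F, w6:T. ✗
w5: successors {w0, w4}; Box Diamond p there: w0:F, w4:F. ✗
w6: no successors, so Box Box Diamond p holds vacuously. ✓
Satisfying worlds: {w0, w1, w2, w3, w6}.

5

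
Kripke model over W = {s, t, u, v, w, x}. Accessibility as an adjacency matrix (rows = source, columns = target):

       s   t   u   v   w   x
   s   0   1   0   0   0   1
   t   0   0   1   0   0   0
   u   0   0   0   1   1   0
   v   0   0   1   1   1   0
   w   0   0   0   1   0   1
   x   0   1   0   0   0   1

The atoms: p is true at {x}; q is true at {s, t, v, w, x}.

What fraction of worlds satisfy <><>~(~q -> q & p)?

s: successors {t, x}; <>~(~q -> q & p) there: t:T, x:F. ✓
t: successors {u}; <>~(~q -> q & p) there: u:F. ✗
u: successors {v, w}; <>~(~q -> q & p) there: v:T, w:F. ✓
v: successors {u, v, w}; <>~(~q -> q & p) there: u:F, v:T, w:F. ✓
w: successors {v, x}; <>~(~q -> q & p) there: v:T, x:F. ✓
x: successors {t, x}; <>~(~q -> q & p) there: t:T, x:F. ✓
That's 5 of 6 worlds, so 5/6.

5/6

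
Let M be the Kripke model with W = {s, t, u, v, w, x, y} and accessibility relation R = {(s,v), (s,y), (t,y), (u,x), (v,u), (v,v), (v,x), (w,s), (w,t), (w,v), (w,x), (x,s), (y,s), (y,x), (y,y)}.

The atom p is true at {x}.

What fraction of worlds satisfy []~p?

s: successors {v, y}; ~p there: v:T, y:T. ✓
t: successors {y}; ~p there: y:T. ✓
u: successors {x}; ~p there: x:F. ✗
v: successors {u, v, x}; ~p there: u:T, v:T, x:F. ✗
w: successors {s, t, v, x}; ~p there: s:T, t:T, v:T, x:F. ✗
x: successors {s}; ~p there: s:T. ✓
y: successors {s, x, y}; ~p there: s:T, x:F, y:T. ✗
That's 3 of 7 worlds, so 3/7.

3/7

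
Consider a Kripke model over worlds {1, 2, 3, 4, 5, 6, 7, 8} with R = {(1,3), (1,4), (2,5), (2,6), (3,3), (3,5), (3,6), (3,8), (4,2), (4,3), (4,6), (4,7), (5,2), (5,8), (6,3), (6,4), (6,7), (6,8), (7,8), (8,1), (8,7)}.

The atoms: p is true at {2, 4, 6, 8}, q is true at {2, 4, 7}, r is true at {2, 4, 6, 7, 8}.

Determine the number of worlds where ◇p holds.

7

1: successors {3, 4}; p there: 3:F, 4:T. ✓
2: successors {5, 6}; p there: 5:F, 6:T. ✓
3: successors {3, 5, 6, 8}; p there: 3:F, 5:F, 6:T, 8:T. ✓
4: successors {2, 3, 6, 7}; p there: 2:T, 3:F, 6:T, 7:F. ✓
5: successors {2, 8}; p there: 2:T, 8:T. ✓
6: successors {3, 4, 7, 8}; p there: 3:F, 4:T, 7:F, 8:T. ✓
7: successors {8}; p there: 8:T. ✓
8: successors {1, 7}; p there: 1:F, 7:F. ✗
Satisfying worlds: {1, 2, 3, 4, 5, 6, 7}.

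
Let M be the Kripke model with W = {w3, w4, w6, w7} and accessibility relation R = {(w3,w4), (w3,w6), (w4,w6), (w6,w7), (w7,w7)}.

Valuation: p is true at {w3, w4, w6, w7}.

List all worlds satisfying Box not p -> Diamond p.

{w3, w4, w6, w7}

w3: Box not p is F, Diamond p is T. ✓
w4: Box not p is F, Diamond p is T. ✓
w6: Box not p is F, Diamond p is T. ✓
w7: Box not p is F, Diamond p is T. ✓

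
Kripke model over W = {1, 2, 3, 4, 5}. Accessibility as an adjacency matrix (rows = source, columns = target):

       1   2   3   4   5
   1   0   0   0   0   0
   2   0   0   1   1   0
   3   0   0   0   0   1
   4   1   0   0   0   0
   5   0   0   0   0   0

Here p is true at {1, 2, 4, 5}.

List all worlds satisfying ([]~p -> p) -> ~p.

{3}

1: []~p -> p is T, ~p is F. ✗
2: []~p -> p is T, ~p is F. ✗
3: []~p -> p is T, ~p is T. ✓
4: []~p -> p is T, ~p is F. ✗
5: []~p -> p is T, ~p is F. ✗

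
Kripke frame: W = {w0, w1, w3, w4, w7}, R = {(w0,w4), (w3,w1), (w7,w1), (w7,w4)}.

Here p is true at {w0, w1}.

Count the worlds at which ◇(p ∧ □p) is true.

2

w0: successors {w4}; p ∧ □p there: w4:F. ✗
w1: no successors, so ◇(p ∧ □p) fails. ✗
w3: successors {w1}; p ∧ □p there: w1:T. ✓
w4: no successors, so ◇(p ∧ □p) fails. ✗
w7: successors {w1, w4}; p ∧ □p there: w1:T, w4:F. ✓
Satisfying worlds: {w3, w7}.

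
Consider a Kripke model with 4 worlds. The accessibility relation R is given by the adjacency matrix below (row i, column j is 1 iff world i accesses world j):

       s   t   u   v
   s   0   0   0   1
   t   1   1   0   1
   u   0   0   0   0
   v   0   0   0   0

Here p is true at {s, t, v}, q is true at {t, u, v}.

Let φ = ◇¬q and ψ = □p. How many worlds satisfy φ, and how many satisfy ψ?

1 and 4

For ◇¬q:
s: successors {v}; ¬q there: v:F. ✗
t: successors {s, t, v}; ¬q there: s:T, t:F, v:F. ✓
u: no successors, so ◇¬q fails. ✗
v: no successors, so ◇¬q fails. ✗
— 1 world.
For □p:
s: successors {v}; p there: v:T. ✓
t: successors {s, t, v}; p there: s:T, t:T, v:T. ✓
u: no successors, so □p holds vacuously. ✓
v: no successors, so □p holds vacuously. ✓
— 4 worlds.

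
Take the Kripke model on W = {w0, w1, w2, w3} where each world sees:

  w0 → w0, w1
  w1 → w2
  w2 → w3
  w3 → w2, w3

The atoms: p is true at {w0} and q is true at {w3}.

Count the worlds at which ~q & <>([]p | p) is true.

w0: ~q is T, <>([]p | p) is T. ✓
w1: ~q is T, <>([]p | p) is F. ✗
w2: ~q is T, <>([]p | p) is F. ✗
w3: ~q is F, <>([]p | p) is F. ✗
Satisfying worlds: {w0}.

1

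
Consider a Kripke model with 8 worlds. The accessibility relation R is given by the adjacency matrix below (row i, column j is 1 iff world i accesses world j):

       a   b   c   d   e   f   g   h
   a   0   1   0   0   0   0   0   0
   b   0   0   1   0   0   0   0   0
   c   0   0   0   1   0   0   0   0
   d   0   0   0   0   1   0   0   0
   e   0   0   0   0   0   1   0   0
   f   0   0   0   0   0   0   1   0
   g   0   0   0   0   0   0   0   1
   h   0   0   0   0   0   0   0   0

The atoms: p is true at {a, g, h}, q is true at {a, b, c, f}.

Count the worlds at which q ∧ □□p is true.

a: q is T, □□p is F. ✗
b: q is T, □□p is F. ✗
c: q is T, □□p is F. ✗
d: q is F, □□p is F. ✗
e: q is F, □□p is T. ✗
f: q is T, □□p is T. ✓
g: q is F, □□p is T. ✗
h: q is F, □□p is T. ✗
Satisfying worlds: {f}.

1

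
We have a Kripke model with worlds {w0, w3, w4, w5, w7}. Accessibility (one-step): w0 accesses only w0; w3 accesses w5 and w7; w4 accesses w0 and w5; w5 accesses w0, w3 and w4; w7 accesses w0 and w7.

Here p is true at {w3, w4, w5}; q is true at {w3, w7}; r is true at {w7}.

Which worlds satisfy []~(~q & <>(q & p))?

{w0, w5, w7}

w0: successors {w0}; ~(~q & <>(q & p)) there: w0:T. ✓
w3: successors {w5, w7}; ~(~q & <>(q & p)) there: w5:F, w7:T. ✗
w4: successors {w0, w5}; ~(~q & <>(q & p)) there: w0:T, w5:F. ✗
w5: successors {w0, w3, w4}; ~(~q & <>(q & p)) there: w0:T, w3:T, w4:T. ✓
w7: successors {w0, w7}; ~(~q & <>(q & p)) there: w0:T, w7:T. ✓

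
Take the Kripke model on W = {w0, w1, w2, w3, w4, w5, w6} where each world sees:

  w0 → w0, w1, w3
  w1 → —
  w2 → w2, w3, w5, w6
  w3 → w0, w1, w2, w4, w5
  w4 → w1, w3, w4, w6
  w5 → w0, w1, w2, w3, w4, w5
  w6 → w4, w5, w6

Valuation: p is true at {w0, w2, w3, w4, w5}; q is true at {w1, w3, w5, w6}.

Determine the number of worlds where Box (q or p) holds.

w0: successors {w0, w1, w3}; q or p there: w0:T, w1:T, w3:T. ✓
w1: no successors, so Box (q or p) holds vacuously. ✓
w2: successors {w2, w3, w5, w6}; q or p there: w2:T, w3:T, w5:T, w6:T. ✓
w3: successors {w0, w1, w2, w4, w5}; q or p there: w0:T, w1:T, w2:T, w4:T, w5:T. ✓
w4: successors {w1, w3, w4, w6}; q or p there: w1:T, w3:T, w4:T, w6:T. ✓
w5: successors {w0, w1, w2, w3, w4, w5}; q or p there: w0:T, w1:T, w2:T, w3:T, w4:T, w5:T. ✓
w6: successors {w4, w5, w6}; q or p there: w4:T, w5:T, w6:T. ✓
Satisfying worlds: {w0, w1, w2, w3, w4, w5, w6}.

7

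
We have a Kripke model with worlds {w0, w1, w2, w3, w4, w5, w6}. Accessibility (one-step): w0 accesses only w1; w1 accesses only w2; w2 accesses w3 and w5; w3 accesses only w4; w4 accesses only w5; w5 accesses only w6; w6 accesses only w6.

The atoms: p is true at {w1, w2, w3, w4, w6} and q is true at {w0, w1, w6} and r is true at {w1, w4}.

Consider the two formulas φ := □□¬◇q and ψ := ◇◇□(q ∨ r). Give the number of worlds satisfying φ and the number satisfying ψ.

1 and 6

For □□¬◇q:
w0: successors {w1}; □¬◇q there: w1:T. ✓
w1: successors {w2}; □¬◇q there: w2:F. ✗
w2: successors {w3, w5}; □¬◇q there: w3:T, w5:F. ✗
w3: successors {w4}; □¬◇q there: w4:F. ✗
w4: successors {w5}; □¬◇q there: w5:F. ✗
w5: successors {w6}; □¬◇q there: w6:F. ✗
w6: successors {w6}; □¬◇q there: w6:F. ✗
— 1 world.
For ◇◇□(q ∨ r):
w0: successors {w1}; ◇□(q ∨ r) there: w1:F. ✗
w1: successors {w2}; ◇□(q ∨ r) there: w2:T. ✓
w2: successors {w3, w5}; ◇□(q ∨ r) there: w3:F, w5:T. ✓
w3: successors {w4}; ◇□(q ∨ r) there: w4:T. ✓
w4: successors {w5}; ◇□(q ∨ r) there: w5:T. ✓
w5: successors {w6}; ◇□(q ∨ r) there: w6:T. ✓
w6: successors {w6}; ◇□(q ∨ r) there: w6:T. ✓
— 6 worlds.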